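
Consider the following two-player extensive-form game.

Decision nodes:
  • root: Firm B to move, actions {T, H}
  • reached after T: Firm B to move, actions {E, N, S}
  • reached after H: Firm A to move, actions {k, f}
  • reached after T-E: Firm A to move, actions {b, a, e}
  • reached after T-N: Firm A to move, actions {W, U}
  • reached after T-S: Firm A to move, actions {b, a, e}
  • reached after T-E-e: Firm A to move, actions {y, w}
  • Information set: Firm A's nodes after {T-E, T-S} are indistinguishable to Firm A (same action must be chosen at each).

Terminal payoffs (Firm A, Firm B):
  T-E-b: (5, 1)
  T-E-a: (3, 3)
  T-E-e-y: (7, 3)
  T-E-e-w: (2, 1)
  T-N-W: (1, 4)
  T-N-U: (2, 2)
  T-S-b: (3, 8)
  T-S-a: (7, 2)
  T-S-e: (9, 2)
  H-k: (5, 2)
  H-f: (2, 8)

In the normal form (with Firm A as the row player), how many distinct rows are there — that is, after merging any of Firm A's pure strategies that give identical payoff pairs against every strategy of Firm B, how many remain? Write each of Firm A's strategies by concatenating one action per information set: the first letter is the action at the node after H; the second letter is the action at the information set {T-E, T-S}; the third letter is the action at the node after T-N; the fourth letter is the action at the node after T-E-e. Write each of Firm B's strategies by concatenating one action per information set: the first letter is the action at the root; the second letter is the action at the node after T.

16

Firm A has 24 pure strategies: kbWy, kbWw, kbUy, kbUw, kaWy, kaWw, kaUy, kaUw, keWy, keWw, keUy, keUw, fbWy, fbWw, fbUy, fbUw, faWy, faWw, faUy, faUw, feWy, feWw, feUy, feUw. Columns: TE, TN, TS, HE, HN, HS.
{kbWy, kbWw} → row (5,1) (1,4) (3,8) (5,2) (5,2) (5,2)
{kbUy, kbUw} → row (5,1) (2,2) (3,8) (5,2) (5,2) (5,2)
{kaWy, kaWw} → row (3,3) (1,4) (7,2) (5,2) (5,2) (5,2)
{kaUy, kaUw} → row (3,3) (2,2) (7,2) (5,2) (5,2) (5,2)
{keWy} → row (7,3) (1,4) (9,2) (5,2) (5,2) (5,2)
{keWw} → row (2,1) (1,4) (9,2) (5,2) (5,2) (5,2)
{keUy} → row (7,3) (2,2) (9,2) (5,2) (5,2) (5,2)
{keUw} → row (2,1) (2,2) (9,2) (5,2) (5,2) (5,2)
{fbWy, fbWw} → row (5,1) (1,4) (3,8) (2,8) (2,8) (2,8)
{fbUy, fbUw} → row (5,1) (2,2) (3,8) (2,8) (2,8) (2,8)
{faWy, faWw} → row (3,3) (1,4) (7,2) (2,8) (2,8) (2,8)
{faUy, faUw} → row (3,3) (2,2) (7,2) (2,8) (2,8) (2,8)
{feWy} → row (7,3) (1,4) (9,2) (2,8) (2,8) (2,8)
{feWw} → row (2,1) (1,4) (9,2) (2,8) (2,8) (2,8)
{feUy} → row (7,3) (2,2) (9,2) (2,8) (2,8) (2,8)
{feUw} → row (2,1) (2,2) (9,2) (2,8) (2,8) (2,8)
That's 16 distinct rows out of 24 strategies.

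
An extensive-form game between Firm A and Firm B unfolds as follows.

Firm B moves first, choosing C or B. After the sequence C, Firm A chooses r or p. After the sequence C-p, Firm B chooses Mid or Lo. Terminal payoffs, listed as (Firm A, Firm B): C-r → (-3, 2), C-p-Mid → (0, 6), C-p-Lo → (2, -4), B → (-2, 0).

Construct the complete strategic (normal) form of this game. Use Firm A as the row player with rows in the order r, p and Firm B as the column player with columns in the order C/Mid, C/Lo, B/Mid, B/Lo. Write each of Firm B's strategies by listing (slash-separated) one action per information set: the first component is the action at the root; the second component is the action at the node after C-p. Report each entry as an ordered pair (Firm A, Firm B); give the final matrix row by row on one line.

r: (-3,2) (-3,2) (-2,0) (-2,0) | p: (0,6) (2,-4) (-2,0) (-2,0)

Row r: C/Mid→(-3,2), C/Lo→(-3,2), B/Mid→(-2,0), B/Lo→(-2,0)
Row p: C/Mid→(0,6), C/Lo→(2,-4), B/Mid→(-2,0), B/Lo→(-2,0)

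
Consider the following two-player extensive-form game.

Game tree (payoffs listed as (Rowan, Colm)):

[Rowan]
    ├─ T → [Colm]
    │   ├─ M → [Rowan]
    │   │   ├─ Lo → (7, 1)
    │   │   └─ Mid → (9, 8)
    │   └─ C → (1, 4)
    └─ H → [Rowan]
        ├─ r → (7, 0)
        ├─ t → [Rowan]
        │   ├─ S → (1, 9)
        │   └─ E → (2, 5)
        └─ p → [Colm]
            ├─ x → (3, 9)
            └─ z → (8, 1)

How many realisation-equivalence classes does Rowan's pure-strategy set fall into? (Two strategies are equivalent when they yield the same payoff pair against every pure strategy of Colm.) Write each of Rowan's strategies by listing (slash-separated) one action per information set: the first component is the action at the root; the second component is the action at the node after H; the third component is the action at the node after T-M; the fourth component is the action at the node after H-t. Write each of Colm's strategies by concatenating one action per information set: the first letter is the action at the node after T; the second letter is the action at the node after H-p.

6

Rowan has 24 pure strategies: T/r/Lo/S, T/r/Lo/E, T/r/Mid/S, T/r/Mid/E, T/t/Lo/S, T/t/Lo/E, T/t/Mid/S, T/t/Mid/E, T/p/Lo/S, T/p/Lo/E, T/p/Mid/S, T/p/Mid/E, H/r/Lo/S, H/r/Lo/E, H/r/Mid/S, H/r/Mid/E, H/t/Lo/S, H/t/Lo/E, H/t/Mid/S, H/t/Mid/E, H/p/Lo/S, H/p/Lo/E, H/p/Mid/S, H/p/Mid/E. Columns: Mx, Mz, Cx, Cz.
{T/r/Lo/S, T/r/Lo/E, T/t/Lo/S, T/t/Lo/E, T/p/Lo/S, T/p/Lo/E} → row (7,1) (7,1) (1,4) (1,4)
{T/r/Mid/S, T/r/Mid/E, T/t/Mid/S, T/t/Mid/E, T/p/Mid/S, T/p/Mid/E} → row (9,8) (9,8) (1,4) (1,4)
{H/r/Lo/S, H/r/Lo/E, H/r/Mid/S, H/r/Mid/E} → row (7,0) (7,0) (7,0) (7,0)
{H/t/Lo/S, H/t/Mid/S} → row (1,9) (1,9) (1,9) (1,9)
{H/t/Lo/E, H/t/Mid/E} → row (2,5) (2,5) (2,5) (2,5)
{H/p/Lo/S, H/p/Lo/E, H/p/Mid/S, H/p/Mid/E} → row (3,9) (8,1) (3,9) (8,1)
That's 6 distinct rows out of 24 strategies.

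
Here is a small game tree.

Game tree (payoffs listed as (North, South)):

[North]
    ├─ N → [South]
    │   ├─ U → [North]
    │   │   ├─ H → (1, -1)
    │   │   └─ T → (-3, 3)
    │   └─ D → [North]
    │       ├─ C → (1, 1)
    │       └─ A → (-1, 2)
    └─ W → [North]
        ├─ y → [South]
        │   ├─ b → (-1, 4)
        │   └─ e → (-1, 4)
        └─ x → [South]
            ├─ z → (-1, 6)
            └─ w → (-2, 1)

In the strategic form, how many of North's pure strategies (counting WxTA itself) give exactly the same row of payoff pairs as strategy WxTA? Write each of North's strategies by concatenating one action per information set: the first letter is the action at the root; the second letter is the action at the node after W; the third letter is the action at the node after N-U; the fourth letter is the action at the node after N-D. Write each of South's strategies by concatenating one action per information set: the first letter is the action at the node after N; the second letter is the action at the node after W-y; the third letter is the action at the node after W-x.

Row for WxTA (columns Ubz, Ubw, Uez, Uew, Dbz, Dbw, Dez, Dew): (-1,6) (-2,1) (-1,6) (-2,1) (-1,6) (-2,1) (-1,6) (-2,1).
Under WxTA, North's choice at the node after N-U and at the node after N-D can never be reached regardless of what South does, so varying those choices leaves every outcome unchanged.
Holding the reachable choices fixed and varying the unreachable ones freely already gives 2 × 2 = 4 equivalent strategies.
No other strategy reproduces this row, so those 4 are the full class: WxHC, WxHA, WxTC, WxTA.

4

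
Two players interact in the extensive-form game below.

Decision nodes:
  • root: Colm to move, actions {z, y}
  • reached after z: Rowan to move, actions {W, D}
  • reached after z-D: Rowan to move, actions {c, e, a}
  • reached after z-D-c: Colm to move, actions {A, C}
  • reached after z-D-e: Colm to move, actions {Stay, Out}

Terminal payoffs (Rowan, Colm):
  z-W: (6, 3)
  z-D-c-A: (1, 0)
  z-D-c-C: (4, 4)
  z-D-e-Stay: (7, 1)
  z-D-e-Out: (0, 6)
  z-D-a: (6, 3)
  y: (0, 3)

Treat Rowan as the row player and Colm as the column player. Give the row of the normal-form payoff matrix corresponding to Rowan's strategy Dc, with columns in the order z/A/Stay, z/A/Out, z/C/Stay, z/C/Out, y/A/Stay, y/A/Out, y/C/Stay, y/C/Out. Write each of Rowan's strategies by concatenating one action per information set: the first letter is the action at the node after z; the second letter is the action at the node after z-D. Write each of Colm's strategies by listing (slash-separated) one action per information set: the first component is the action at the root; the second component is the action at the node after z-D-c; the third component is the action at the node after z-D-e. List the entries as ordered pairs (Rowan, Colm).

vs z/A/Stay: Colm plays z → Rowan plays D at [z] → Rowan plays c at [z-D] → Colm plays A at [z-D-c] → (1, 0)
vs z/A/Out: Colm plays z → Rowan plays D at [z] → Rowan plays c at [z-D] → Colm plays A at [z-D-c] → (1, 0)
vs z/C/Stay: Colm plays z → Rowan plays D at [z] → Rowan plays c at [z-D] → Colm plays C at [z-D-c] → (4, 4)
vs z/C/Out: Colm plays z → Rowan plays D at [z] → Rowan plays c at [z-D] → Colm plays C at [z-D-c] → (4, 4)
vs y/A/Stay: Colm plays y → (0, 3)
vs y/A/Out: Colm plays y → (0, 3)
vs y/C/Stay: Colm plays y → (0, 3)
vs y/C/Out: Colm plays y → (0, 3)

(1,0) (1,0) (4,4) (4,4) (0,3) (0,3) (0,3) (0,3)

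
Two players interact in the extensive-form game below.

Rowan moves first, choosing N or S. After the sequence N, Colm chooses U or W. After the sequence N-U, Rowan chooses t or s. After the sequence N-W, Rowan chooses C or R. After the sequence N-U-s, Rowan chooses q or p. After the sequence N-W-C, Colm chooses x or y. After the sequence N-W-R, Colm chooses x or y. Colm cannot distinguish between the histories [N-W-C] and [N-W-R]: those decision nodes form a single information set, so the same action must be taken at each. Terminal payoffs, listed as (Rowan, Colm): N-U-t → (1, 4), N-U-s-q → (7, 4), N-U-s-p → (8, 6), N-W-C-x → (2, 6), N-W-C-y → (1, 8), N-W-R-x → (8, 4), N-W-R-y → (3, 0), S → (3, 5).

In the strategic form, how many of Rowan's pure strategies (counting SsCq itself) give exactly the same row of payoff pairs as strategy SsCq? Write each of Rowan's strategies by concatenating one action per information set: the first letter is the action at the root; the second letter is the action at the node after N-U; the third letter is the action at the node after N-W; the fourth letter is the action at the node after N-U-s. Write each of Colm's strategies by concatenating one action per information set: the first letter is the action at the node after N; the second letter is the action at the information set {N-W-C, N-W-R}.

8

Row for SsCq (columns Ux, Uy, Wx, Wy): (3,5) (3,5) (3,5) (3,5).
Under SsCq, Rowan's choice at the node after N-U and at the node after N-W and at the node after N-U-s can never be reached regardless of what Colm does, so varying those choices leaves every outcome unchanged.
Holding the reachable choices fixed and varying the unreachable ones freely already gives 2 × 2 × 2 = 8 equivalent strategies.
No other strategy reproduces this row, so those 8 are the full class: StCq, StCp, StRq, StRp, SsCq, SsCp, SsRq, SsRp.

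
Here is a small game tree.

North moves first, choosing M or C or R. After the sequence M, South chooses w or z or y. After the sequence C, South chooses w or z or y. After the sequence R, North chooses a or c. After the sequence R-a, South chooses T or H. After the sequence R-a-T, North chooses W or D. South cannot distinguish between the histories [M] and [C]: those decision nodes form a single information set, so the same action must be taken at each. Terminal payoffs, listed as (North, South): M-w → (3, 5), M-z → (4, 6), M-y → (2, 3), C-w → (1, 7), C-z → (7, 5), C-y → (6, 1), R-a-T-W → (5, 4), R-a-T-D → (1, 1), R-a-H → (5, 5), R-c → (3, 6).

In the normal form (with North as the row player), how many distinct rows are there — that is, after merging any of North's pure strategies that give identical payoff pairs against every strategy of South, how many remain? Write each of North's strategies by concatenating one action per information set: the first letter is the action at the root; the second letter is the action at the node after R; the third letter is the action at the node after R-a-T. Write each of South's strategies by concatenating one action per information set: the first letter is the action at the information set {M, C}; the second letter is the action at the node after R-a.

5

North has 12 pure strategies: MaW, MaD, McW, McD, CaW, CaD, CcW, CcD, RaW, RaD, RcW, RcD. Columns: wT, wH, zT, zH, yT, yH.
{MaW, MaD, McW, McD} → row (3,5) (3,5) (4,6) (4,6) (2,3) (2,3)
{CaW, CaD, CcW, CcD} → row (1,7) (1,7) (7,5) (7,5) (6,1) (6,1)
{RaW} → row (5,4) (5,5) (5,4) (5,5) (5,4) (5,5)
{RaD} → row (1,1) (5,5) (1,1) (5,5) (1,1) (5,5)
{RcW, RcD} → row (3,6) (3,6) (3,6) (3,6) (3,6) (3,6)
That's 5 distinct rows out of 12 strategies.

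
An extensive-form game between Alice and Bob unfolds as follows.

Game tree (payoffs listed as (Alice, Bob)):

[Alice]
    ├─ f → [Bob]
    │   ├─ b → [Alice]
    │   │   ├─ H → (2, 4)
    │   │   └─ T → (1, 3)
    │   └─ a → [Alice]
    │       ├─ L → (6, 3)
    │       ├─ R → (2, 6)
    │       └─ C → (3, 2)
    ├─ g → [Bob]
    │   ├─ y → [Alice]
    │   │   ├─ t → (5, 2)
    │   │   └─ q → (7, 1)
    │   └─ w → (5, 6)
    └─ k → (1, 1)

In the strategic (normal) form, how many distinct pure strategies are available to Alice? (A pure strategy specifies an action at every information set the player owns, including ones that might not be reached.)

36

Alice owns the root with actions {f, g, k} — three choices.
Alice owns the node after f-b with actions {H, T} — two choices.
Alice owns the node after f-a with actions {L, R, C} — three choices.
Alice owns the node after g-y with actions {t, q} — two choices.
A pure strategy fixes one action at each information set independently, so the count is the product 3 × 2 × 3 × 2 = 36.
(For reference, Bob has 4 pure strategies, giving a 36×4 normal-form matrix.)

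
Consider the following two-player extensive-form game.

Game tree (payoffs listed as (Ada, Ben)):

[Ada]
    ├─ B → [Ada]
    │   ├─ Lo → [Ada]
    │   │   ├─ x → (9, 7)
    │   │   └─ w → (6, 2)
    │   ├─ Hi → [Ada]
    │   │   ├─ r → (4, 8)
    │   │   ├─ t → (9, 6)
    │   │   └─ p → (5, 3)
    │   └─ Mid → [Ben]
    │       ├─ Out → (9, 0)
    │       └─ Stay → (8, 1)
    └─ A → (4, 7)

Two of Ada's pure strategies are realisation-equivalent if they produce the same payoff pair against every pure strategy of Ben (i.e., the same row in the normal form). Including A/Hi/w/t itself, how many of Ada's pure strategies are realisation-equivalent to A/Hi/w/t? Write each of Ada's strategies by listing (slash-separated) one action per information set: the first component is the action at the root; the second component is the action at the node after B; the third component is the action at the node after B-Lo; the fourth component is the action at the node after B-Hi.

Row for A/Hi/w/t (columns Out, Stay): (4,7) (4,7).
Under A/Hi/w/t, Ada's choice at the node after B and at the node after B-Lo and at the node after B-Hi can never be reached regardless of what Ben does, so varying those choices leaves every outcome unchanged.
Holding the reachable choices fixed and varying the unreachable ones freely already gives 3 × 2 × 3 = 18 equivalent strategies.
No other strategy reproduces this row, so those 18 are the full class: A/Lo/x/r, A/Lo/x/t, A/Lo/x/p, A/Lo/w/r, A/Lo/w/t, A/Lo/w/p, A/Hi/x/r, A/Hi/x/t, A/Hi/x/p, A/Hi/w/r, A/Hi/w/t, A/Hi/w/p, A/Mid/x/r, A/Mid/x/t, A/Mid/x/p, A/Mid/w/r, A/Mid/w/t, A/Mid/w/p.

18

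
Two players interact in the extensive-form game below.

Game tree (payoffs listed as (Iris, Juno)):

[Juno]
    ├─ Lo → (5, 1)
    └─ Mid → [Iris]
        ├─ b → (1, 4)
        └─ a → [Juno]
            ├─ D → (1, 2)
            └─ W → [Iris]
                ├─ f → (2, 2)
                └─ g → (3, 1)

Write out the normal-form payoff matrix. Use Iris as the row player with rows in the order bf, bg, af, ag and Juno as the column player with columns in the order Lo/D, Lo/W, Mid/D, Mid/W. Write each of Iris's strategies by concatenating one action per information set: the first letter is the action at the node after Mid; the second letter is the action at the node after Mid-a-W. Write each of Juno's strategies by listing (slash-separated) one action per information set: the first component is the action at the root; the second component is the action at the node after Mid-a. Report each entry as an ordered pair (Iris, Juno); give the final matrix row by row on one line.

         Lo/D     Lo/W    Mid/D    Mid/W
  bf    (5,1)    (5,1)    (1,4)    (1,4)
  bg    (5,1)    (5,1)    (1,4)    (1,4)
  af    (5,1)    (5,1)    (1,2)    (2,2)
  ag    (5,1)    (5,1)    (1,2)    (3,1)

bf: (5,1) (5,1) (1,4) (1,4) | bg: (5,1) (5,1) (1,4) (1,4) | af: (5,1) (5,1) (1,2) (2,2) | ag: (5,1) (5,1) (1,2) (3,1)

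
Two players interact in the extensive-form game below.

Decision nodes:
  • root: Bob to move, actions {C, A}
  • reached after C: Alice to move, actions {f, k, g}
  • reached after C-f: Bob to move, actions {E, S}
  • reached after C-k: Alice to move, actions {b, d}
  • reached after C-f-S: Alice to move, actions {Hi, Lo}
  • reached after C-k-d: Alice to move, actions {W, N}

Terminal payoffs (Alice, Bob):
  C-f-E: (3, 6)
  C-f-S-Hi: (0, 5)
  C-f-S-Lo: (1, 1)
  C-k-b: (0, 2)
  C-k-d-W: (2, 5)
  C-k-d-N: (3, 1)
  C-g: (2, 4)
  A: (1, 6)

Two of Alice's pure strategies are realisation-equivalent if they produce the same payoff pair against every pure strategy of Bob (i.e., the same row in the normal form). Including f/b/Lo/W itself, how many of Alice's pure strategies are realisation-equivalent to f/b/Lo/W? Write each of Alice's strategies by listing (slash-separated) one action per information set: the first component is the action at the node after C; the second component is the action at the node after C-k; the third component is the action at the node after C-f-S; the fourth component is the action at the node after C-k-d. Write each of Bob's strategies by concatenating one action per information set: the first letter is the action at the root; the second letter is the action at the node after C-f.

Row for f/b/Lo/W (columns CE, CS, AE, AS): (3,6) (1,1) (1,6) (1,6).
Under f/b/Lo/W, Alice's choice at the node after C-k and at the node after C-k-d can never be reached regardless of what Bob does, so varying those choices leaves every outcome unchanged.
Holding the reachable choices fixed and varying the unreachable ones freely already gives 2 × 2 = 4 equivalent strategies.
No other strategy reproduces this row, so those 4 are the full class: f/b/Lo/W, f/b/Lo/N, f/d/Lo/W, f/d/Lo/N.

4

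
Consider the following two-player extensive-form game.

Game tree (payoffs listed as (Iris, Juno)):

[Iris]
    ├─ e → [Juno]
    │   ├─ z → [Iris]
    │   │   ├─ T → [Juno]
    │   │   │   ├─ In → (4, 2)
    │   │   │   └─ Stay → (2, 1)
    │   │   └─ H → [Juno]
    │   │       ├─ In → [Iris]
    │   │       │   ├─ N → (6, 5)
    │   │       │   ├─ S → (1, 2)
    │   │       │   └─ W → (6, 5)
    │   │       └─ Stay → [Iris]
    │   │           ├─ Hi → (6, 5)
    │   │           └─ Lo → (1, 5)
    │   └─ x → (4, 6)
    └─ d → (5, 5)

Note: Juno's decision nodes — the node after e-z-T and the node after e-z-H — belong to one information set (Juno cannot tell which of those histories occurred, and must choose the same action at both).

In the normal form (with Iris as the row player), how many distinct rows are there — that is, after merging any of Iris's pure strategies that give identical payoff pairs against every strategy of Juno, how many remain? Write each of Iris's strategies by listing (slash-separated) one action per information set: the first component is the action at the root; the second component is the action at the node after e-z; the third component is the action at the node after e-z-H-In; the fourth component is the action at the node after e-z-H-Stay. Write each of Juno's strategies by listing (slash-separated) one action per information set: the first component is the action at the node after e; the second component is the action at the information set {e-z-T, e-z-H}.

Iris has 24 pure strategies: e/T/N/Hi, e/T/N/Lo, e/T/S/Hi, e/T/S/Lo, e/T/W/Hi, e/T/W/Lo, e/H/N/Hi, e/H/N/Lo, e/H/S/Hi, e/H/S/Lo, e/H/W/Hi, e/H/W/Lo, d/T/N/Hi, d/T/N/Lo, d/T/S/Hi, d/T/S/Lo, d/T/W/Hi, d/T/W/Lo, d/H/N/Hi, d/H/N/Lo, d/H/S/Hi, d/H/S/Lo, d/H/W/Hi, d/H/W/Lo. Columns: z/In, z/Stay, x/In, x/Stay.
{e/T/N/Hi, e/T/N/Lo, e/T/S/Hi, e/T/S/Lo, e/T/W/Hi, e/T/W/Lo} → row (4,2) (2,1) (4,6) (4,6)
{e/H/N/Hi, e/H/W/Hi} → row (6,5) (6,5) (4,6) (4,6)
{e/H/N/Lo, e/H/W/Lo} → row (6,5) (1,5) (4,6) (4,6)
{e/H/S/Hi} → row (1,2) (6,5) (4,6) (4,6)
{e/H/S/Lo} → row (1,2) (1,5) (4,6) (4,6)
{d/T/N/Hi, d/T/N/Lo, d/T/S/Hi, d/T/S/Lo, d/T/W/Hi, d/T/W/Lo, d/H/N/Hi, d/H/N/Lo, d/H/S/Hi, d/H/S/Lo, d/H/W/Hi, d/H/W/Lo} → row (5,5) (5,5) (5,5) (5,5)
That's 6 distinct rows out of 24 strategies.

6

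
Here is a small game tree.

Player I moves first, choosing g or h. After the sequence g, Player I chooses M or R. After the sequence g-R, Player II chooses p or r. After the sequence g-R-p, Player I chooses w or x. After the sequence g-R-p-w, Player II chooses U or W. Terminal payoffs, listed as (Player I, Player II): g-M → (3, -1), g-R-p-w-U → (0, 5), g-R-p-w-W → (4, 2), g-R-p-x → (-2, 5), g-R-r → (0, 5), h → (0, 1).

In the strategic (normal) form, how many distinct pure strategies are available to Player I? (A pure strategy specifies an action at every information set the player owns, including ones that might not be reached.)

Player I owns the root with actions {g, h} — two choices.
Player I owns the node after g with actions {M, R} — two choices.
Player I owns the node after g-R-p with actions {w, x} — two choices.
A pure strategy fixes one action at each information set independently, so the count is the product 2 × 2 × 2 = 8.
(For reference, Player II has 4 pure strategies, giving a 8×4 normal-form matrix.)

8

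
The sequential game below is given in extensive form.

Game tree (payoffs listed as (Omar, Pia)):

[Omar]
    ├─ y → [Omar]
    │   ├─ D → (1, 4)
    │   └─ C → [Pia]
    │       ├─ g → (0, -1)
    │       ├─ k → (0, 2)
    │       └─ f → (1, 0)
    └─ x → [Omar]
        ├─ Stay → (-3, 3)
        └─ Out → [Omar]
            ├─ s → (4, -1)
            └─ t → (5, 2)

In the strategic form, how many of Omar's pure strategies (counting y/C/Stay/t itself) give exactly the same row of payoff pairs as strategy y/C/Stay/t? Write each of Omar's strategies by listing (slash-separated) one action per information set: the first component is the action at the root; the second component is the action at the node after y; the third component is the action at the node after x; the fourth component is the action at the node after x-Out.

Row for y/C/Stay/t (columns g, k, f): (0,-1) (0,2) (1,0).
Under y/C/Stay/t, Omar's choice at the node after x and at the node after x-Out can never be reached regardless of what Pia does, so varying those choices leaves every outcome unchanged.
Holding the reachable choices fixed and varying the unreachable ones freely already gives 2 × 2 = 4 equivalent strategies.
No other strategy reproduces this row, so those 4 are the full class: y/C/Stay/s, y/C/Stay/t, y/C/Out/s, y/C/Out/t.

4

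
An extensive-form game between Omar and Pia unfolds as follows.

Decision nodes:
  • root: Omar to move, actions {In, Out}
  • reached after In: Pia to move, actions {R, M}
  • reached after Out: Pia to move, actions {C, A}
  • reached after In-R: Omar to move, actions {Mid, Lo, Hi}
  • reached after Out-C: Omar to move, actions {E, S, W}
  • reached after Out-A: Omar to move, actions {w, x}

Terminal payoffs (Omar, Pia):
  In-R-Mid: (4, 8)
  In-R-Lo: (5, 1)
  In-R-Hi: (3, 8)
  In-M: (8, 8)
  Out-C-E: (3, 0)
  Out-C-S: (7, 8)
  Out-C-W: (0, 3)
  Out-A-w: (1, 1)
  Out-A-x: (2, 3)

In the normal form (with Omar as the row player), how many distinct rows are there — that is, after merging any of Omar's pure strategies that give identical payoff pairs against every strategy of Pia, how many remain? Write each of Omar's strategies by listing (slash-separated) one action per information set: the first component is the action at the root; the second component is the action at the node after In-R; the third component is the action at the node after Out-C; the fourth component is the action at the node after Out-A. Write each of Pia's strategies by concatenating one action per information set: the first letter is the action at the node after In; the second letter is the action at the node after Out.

9

Omar has 36 pure strategies: In/Mid/E/w, In/Mid/E/x, In/Mid/S/w, In/Mid/S/x, In/Mid/W/w, In/Mid/W/x, In/Lo/E/w, In/Lo/E/x, In/Lo/S/w, In/Lo/S/x, In/Lo/W/w, In/Lo/W/x, In/Hi/E/w, In/Hi/E/x, In/Hi/S/w, In/Hi/S/x, In/Hi/W/w, In/Hi/W/x, Out/Mid/E/w, Out/Mid/E/x, Out/Mid/S/w, Out/Mid/S/x, Out/Mid/W/w, Out/Mid/W/x, Out/Lo/E/w, Out/Lo/E/x, Out/Lo/S/w, Out/Lo/S/x, Out/Lo/W/w, Out/Lo/W/x, Out/Hi/E/w, Out/Hi/E/x, Out/Hi/S/w, Out/Hi/S/x, Out/Hi/W/w, Out/Hi/W/x. Columns: RC, RA, MC, MA.
{In/Mid/E/w, In/Mid/E/x, In/Mid/S/w, In/Mid/S/x, In/Mid/W/w, In/Mid/W/x} → row (4,8) (4,8) (8,8) (8,8)
{In/Lo/E/w, In/Lo/E/x, In/Lo/S/w, In/Lo/S/x, In/Lo/W/w, In/Lo/W/x} → row (5,1) (5,1) (8,8) (8,8)
{In/Hi/E/w, In/Hi/E/x, In/Hi/S/w, In/Hi/S/x, In/Hi/W/w, In/Hi/W/x} → row (3,8) (3,8) (8,8) (8,8)
{Out/Mid/E/w, Out/Lo/E/w, Out/Hi/E/w} → row (3,0) (1,1) (3,0) (1,1)
{Out/Mid/E/x, Out/Lo/E/x, Out/Hi/E/x} → row (3,0) (2,3) (3,0) (2,3)
{Out/Mid/S/w, Out/Lo/S/w, Out/Hi/S/w} → row (7,8) (1,1) (7,8) (1,1)
{Out/Mid/S/x, Out/Lo/S/x, Out/Hi/S/x} → row (7,8) (2,3) (7,8) (2,3)
{Out/Mid/W/w, Out/Lo/W/w, Out/Hi/W/w} → row (0,3) (1,1) (0,3) (1,1)
{Out/Mid/W/x, Out/Lo/W/x, Out/Hi/W/x} → row (0,3) (2,3) (0,3) (2,3)
That's 9 distinct rows out of 36 strategies.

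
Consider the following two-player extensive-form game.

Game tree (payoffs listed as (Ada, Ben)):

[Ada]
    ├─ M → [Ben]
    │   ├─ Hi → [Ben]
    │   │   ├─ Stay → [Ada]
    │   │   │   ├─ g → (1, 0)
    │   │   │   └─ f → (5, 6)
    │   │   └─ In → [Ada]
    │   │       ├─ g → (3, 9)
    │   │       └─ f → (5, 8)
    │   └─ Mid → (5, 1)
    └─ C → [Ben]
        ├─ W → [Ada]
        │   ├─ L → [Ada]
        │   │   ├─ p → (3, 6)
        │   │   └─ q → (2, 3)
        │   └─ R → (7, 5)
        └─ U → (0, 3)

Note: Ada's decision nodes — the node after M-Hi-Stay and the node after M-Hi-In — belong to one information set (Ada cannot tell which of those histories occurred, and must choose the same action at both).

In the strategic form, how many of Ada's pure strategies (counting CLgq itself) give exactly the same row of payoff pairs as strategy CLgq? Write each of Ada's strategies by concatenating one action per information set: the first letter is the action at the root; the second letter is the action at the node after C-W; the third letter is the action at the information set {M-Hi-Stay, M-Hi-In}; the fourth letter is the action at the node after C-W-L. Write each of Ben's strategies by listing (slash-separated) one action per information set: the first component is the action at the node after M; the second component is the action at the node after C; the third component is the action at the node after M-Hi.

Row for CLgq (columns Hi/W/Stay, Hi/W/In, Hi/U/Stay, Hi/U/In, Mid/W/Stay, Mid/W/In, Mid/U/Stay, Mid/U/In): (2,3) (2,3) (0,3) (0,3) (2,3) (2,3) (0,3) (0,3).
Under CLgq, Ada's choice at the information set {M-Hi-Stay, M-Hi-In} can never be reached regardless of what Ben does, so varying those choices leaves every outcome unchanged.
Holding the reachable choices fixed and varying the unreachable one freely already gives 2 equivalent strategies.
No other strategy reproduces this row, so those 2 are the full class: CLgq, CLfq.

2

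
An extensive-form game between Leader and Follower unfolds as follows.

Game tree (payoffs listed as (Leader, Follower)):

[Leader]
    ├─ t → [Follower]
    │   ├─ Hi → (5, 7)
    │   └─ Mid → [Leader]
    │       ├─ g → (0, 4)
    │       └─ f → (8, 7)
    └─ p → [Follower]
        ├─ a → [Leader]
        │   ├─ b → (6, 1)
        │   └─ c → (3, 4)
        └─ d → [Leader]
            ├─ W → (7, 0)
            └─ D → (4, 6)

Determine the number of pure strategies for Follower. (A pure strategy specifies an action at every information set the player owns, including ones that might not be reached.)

4

Follower owns the node after t with actions {Hi, Mid} — two choices.
Follower owns the node after p with actions {a, d} — two choices.
A pure strategy fixes one action at each information set independently, so the count is the product 2 × 2 = 4.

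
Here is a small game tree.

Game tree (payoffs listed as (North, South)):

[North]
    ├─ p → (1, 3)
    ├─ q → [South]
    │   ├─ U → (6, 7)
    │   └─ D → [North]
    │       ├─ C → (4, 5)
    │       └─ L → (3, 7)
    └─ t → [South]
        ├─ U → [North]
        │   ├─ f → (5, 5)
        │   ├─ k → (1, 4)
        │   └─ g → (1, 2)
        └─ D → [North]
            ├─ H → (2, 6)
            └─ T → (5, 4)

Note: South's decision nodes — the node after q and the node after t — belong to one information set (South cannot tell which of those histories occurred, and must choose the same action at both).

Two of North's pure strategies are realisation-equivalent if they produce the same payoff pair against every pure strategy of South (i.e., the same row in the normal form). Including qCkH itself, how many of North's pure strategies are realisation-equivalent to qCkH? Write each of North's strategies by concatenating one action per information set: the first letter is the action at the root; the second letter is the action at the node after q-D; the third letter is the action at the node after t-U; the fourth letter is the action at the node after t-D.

Row for qCkH (columns U, D): (6,7) (4,5).
Under qCkH, North's choice at the node after t-U and at the node after t-D can never be reached regardless of what South does, so varying those choices leaves every outcome unchanged.
Holding the reachable choices fixed and varying the unreachable ones freely already gives 3 × 2 = 6 equivalent strategies.
No other strategy reproduces this row, so those 6 are the full class: qCfH, qCfT, qCkH, qCkT, qCgH, qCgT.

6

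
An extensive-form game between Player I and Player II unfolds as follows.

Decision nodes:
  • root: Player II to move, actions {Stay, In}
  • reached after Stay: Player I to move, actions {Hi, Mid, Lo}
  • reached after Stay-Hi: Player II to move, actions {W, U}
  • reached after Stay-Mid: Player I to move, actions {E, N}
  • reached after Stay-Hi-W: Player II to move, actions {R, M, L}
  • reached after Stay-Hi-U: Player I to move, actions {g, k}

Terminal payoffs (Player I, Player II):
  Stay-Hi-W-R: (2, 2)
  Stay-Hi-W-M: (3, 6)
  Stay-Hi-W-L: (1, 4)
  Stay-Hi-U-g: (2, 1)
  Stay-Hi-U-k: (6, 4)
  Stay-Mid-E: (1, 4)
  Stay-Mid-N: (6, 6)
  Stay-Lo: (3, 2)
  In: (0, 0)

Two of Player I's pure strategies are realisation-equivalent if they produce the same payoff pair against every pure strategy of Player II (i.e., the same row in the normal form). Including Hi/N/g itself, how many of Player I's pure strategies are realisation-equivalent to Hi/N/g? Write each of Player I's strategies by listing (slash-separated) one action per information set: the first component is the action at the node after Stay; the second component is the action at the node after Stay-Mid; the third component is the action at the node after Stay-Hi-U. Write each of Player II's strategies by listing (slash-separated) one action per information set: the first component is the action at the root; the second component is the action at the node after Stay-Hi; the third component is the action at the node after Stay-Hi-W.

Row for Hi/N/g (columns Stay/W/R, Stay/W/M, Stay/W/L, Stay/U/R, Stay/U/M, Stay/U/L, In/W/R, In/W/M, In/W/L, In/U/R, In/U/M, In/U/L): (2,2) (3,6) (1,4) (2,1) (2,1) (2,1) (0,0) (0,0) (0,0) (0,0) (0,0) (0,0).
Under Hi/N/g, Player I's choice at the node after Stay-Mid can never be reached regardless of what Player II does, so varying those choices leaves every outcome unchanged.
Holding the reachable choices fixed and varying the unreachable one freely already gives 2 equivalent strategies.
No other strategy reproduces this row, so those 2 are the full class: Hi/E/g, Hi/N/g.

2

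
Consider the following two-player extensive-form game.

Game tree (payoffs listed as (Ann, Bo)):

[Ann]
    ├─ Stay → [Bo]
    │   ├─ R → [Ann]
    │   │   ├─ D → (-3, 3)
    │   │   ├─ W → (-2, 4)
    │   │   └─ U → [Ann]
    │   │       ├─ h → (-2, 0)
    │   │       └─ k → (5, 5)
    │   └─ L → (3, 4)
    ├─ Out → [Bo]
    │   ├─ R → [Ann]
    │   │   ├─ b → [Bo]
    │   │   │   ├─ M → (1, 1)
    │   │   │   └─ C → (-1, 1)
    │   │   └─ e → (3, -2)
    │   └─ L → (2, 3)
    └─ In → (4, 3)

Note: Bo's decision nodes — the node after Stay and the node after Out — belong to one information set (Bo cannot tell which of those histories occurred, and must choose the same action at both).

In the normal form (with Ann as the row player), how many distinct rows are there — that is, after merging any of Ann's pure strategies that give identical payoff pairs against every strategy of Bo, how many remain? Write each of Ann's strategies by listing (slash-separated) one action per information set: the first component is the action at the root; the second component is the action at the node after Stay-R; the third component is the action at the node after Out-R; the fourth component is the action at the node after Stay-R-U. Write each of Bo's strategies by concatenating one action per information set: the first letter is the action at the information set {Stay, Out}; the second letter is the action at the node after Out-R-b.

Ann has 36 pure strategies: Stay/D/b/h, Stay/D/b/k, Stay/D/e/h, Stay/D/e/k, Stay/W/b/h, Stay/W/b/k, Stay/W/e/h, Stay/W/e/k, Stay/U/b/h, Stay/U/b/k, Stay/U/e/h, Stay/U/e/k, Out/D/b/h, Out/D/b/k, Out/D/e/h, Out/D/e/k, Out/W/b/h, Out/W/b/k, Out/W/e/h, Out/W/e/k, Out/U/b/h, Out/U/b/k, Out/U/e/h, Out/U/e/k, In/D/b/h, In/D/b/k, In/D/e/h, In/D/e/k, In/W/b/h, In/W/b/k, In/W/e/h, In/W/e/k, In/U/b/h, In/U/b/k, In/U/e/h, In/U/e/k. Columns: RM, RC, LM, LC.
{Stay/D/b/h, Stay/D/b/k, Stay/D/e/h, Stay/D/e/k} → row (-3,3) (-3,3) (3,4) (3,4)
{Stay/W/b/h, Stay/W/b/k, Stay/W/e/h, Stay/W/e/k} → row (-2,4) (-2,4) (3,4) (3,4)
{Stay/U/b/h, Stay/U/e/h} → row (-2,0) (-2,0) (3,4) (3,4)
{Stay/U/b/k, Stay/U/e/k} → row (5,5) (5,5) (3,4) (3,4)
{Out/D/b/h, Out/D/b/k, Out/W/b/h, Out/W/b/k, Out/U/b/h, Out/U/b/k} → row (1,1) (-1,1) (2,3) (2,3)
{Out/D/e/h, Out/D/e/k, Out/W/e/h, Out/W/e/k, Out/U/e/h, Out/U/e/k} → row (3,-2) (3,-2) (2,3) (2,3)
{In/D/b/h, In/D/b/k, In/D/e/h, In/D/e/k, In/W/b/h, In/W/b/k, In/W/e/h, In/W/e/k, In/U/b/h, In/U/b/k, In/U/e/h, In/U/e/k} → row (4,3) (4,3) (4,3) (4,3)
That's 7 distinct rows out of 36 strategies.

7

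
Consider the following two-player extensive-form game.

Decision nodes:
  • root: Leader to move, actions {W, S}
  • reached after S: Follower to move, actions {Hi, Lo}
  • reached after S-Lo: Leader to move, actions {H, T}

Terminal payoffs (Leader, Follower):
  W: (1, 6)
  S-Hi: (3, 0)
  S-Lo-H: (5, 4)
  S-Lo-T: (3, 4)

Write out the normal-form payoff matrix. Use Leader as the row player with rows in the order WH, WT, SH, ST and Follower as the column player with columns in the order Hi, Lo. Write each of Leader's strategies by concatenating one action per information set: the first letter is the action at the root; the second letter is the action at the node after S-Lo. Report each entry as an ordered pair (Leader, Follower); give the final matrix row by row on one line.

WH: (1,6) (1,6) | WT: (1,6) (1,6) | SH: (3,0) (5,4) | ST: (3,0) (3,4)

Row WH: Hi→(1,6), Lo→(1,6)
Row WT: Hi→(1,6), Lo→(1,6)
Row SH: Hi→(3,0), Lo→(5,4)
Row ST: Hi→(3,0), Lo→(3,4)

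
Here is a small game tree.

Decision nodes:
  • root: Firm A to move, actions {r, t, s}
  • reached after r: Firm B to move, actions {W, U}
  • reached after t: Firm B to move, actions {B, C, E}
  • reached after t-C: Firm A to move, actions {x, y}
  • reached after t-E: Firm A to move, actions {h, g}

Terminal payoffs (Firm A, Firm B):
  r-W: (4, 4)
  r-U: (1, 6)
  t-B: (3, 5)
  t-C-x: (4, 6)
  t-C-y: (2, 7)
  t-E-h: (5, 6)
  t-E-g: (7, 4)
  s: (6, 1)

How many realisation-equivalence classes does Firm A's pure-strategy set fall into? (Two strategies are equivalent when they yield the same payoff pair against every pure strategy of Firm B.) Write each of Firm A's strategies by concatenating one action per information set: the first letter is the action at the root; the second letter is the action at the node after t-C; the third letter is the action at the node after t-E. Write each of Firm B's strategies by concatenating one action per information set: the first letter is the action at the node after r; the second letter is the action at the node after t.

Firm A has 12 pure strategies: rxh, rxg, ryh, ryg, txh, txg, tyh, tyg, sxh, sxg, syh, syg. Columns: WB, WC, WE, UB, UC, UE.
{rxh, rxg, ryh, ryg} → row (4,4) (4,4) (4,4) (1,6) (1,6) (1,6)
{txh} → row (3,5) (4,6) (5,6) (3,5) (4,6) (5,6)
{txg} → row (3,5) (4,6) (7,4) (3,5) (4,6) (7,4)
{tyh} → row (3,5) (2,7) (5,6) (3,5) (2,7) (5,6)
{tyg} → row (3,5) (2,7) (7,4) (3,5) (2,7) (7,4)
{sxh, sxg, syh, syg} → row (6,1) (6,1) (6,1) (6,1) (6,1) (6,1)
That's 6 distinct rows out of 12 strategies.

6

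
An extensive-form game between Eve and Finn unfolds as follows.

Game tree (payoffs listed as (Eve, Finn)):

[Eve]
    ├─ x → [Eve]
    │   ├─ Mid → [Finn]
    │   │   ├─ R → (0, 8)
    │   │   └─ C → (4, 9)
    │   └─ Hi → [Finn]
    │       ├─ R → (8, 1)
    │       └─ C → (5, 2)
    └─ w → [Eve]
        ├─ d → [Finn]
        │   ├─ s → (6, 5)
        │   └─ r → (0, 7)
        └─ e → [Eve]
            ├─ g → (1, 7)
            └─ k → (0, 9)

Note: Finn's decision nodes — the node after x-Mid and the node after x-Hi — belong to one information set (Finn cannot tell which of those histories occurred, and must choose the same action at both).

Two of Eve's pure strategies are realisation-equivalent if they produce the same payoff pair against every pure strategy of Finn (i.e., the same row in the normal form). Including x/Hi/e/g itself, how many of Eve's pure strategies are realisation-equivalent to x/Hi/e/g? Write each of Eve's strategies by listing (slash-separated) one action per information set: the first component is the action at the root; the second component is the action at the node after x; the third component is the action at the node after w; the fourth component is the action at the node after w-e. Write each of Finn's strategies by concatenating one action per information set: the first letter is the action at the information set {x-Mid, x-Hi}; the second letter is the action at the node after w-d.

4

Row for x/Hi/e/g (columns Rs, Rr, Cs, Cr): (8,1) (8,1) (5,2) (5,2).
Under x/Hi/e/g, Eve's choice at the node after w and at the node after w-e can never be reached regardless of what Finn does, so varying those choices leaves every outcome unchanged.
Holding the reachable choices fixed and varying the unreachable ones freely already gives 2 × 2 = 4 equivalent strategies.
No other strategy reproduces this row, so those 4 are the full class: x/Hi/d/g, x/Hi/d/k, x/Hi/e/g, x/Hi/e/k.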